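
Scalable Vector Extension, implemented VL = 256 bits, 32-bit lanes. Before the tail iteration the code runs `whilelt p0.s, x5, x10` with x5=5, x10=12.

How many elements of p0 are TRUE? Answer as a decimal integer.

lane count: 256 div 32 = 8
p0[j] = (5+j < 12); true for j=0..6 → 7 lanes set

vl = 7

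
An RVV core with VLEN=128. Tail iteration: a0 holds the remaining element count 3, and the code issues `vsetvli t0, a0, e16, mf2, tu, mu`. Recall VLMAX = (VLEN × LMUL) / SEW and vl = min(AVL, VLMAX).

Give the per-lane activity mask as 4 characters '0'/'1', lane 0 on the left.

predicate = 1110

lanes per group: 128·1/2/16 = 4
AVL=3 ≤ VLMAX=4, so vl = 3
bits (lane 0 leftmost): 1110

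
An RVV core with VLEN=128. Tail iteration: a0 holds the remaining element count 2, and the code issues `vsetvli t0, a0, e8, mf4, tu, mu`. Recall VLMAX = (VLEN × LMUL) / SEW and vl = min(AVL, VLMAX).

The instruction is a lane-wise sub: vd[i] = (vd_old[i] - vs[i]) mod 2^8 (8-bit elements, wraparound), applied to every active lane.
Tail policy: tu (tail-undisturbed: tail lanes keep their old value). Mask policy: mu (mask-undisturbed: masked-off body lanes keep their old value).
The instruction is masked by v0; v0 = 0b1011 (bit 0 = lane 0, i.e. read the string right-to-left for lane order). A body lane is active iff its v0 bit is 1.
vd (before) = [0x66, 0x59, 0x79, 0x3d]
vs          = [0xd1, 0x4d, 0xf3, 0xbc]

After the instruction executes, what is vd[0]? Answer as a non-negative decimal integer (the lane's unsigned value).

vd[0] = 149

VLMAX = VLEN×LMUL/SEW = 128×1/4/8 = 4
AVL=2 ≤ VLMAX=4, so vl = 2
vd[0] sub(0x66,0xd1) -> 0x95
vd[1] sub(0x59,0x4d) -> 0x0c
vd[2] tail/keep -> 0x79
vd[3] tail/keep -> 0x3d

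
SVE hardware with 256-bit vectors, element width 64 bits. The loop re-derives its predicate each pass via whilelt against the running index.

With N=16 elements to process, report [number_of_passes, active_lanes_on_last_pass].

[iterations, last_vl] = [4, 4]

register lanes = 256/64 = 4
16 elements at 4/iter → 4 passes, remainder 4 on the last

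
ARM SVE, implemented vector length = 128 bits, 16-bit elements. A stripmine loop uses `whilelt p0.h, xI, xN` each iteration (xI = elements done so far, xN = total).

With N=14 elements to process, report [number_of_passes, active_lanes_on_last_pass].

128-bit reg / 16-bit elem → 8 lanes
14 elements at 8/iter → 2 passes, remainder 6 on the last

[iterations, last_vl] = [2, 6]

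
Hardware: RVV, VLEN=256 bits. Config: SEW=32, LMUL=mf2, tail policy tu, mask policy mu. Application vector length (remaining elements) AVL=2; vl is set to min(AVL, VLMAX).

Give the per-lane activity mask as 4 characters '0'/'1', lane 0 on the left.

predicate = 1100

VLMAX = VLEN×LMUL/SEW = 256×1/2/32 = 4
AVL=2 ≤ VLMAX=4, so vl = 2
bits (lane 0 leftmost): 1100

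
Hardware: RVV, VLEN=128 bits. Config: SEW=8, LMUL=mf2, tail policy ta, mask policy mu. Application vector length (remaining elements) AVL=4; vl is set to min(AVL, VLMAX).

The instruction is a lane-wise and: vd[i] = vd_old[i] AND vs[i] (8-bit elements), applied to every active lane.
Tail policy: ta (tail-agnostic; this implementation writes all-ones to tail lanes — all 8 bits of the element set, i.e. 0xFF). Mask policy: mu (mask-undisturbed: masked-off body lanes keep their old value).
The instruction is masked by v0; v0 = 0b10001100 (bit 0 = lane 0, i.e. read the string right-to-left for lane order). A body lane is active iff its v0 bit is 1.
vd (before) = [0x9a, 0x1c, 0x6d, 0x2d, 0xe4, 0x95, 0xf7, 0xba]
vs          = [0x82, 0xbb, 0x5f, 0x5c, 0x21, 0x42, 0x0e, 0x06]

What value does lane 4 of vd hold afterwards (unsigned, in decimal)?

vd[4] = 255

VLMAX = (128 × 1/2) / 8 = 8 lanes
vl = min(AVL, VLMAX) = min(4, 8) = 4
  i=0: mask-off/keep → 154
  i=1: mask-off/keep → 28
  i=2: and(0x6d,0x5f) → 77
  i=3: and(0x2d,0x5c) → 12
  i=4: tail/ones → 255
  i=5: tail/ones → 255
  i=6: tail/ones → 255
  i=7: tail/ones → 255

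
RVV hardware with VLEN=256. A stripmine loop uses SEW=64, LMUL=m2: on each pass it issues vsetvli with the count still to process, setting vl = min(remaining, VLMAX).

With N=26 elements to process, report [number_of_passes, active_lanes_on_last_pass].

VLMAX = (256 × 2) / 64 = 8 lanes
N=26: ⌈26/8⌉ = 4 iters; last vl = 26 − 3×8 = 2

[iterations, last_vl] = [4, 2]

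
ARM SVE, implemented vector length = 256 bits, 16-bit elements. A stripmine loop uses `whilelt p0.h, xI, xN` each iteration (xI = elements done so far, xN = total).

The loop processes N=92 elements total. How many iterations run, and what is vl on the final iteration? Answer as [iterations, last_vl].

[iterations, last_vl] = [6, 12]

register lanes = 256/16 = 16
iterations = ceil(92/16) = 6; final-pass vl = 12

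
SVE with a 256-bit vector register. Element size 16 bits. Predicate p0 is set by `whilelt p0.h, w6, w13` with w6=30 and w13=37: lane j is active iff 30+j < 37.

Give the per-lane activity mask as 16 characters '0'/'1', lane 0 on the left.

256-bit reg / 16-bit elem → 16 lanes
active while 30+j < 37, i.e. j ∈ [0,7) capped at 16 ⇒ 7
bits (lane 0 leftmost): 1111111000000000

predicate = 1111111000000000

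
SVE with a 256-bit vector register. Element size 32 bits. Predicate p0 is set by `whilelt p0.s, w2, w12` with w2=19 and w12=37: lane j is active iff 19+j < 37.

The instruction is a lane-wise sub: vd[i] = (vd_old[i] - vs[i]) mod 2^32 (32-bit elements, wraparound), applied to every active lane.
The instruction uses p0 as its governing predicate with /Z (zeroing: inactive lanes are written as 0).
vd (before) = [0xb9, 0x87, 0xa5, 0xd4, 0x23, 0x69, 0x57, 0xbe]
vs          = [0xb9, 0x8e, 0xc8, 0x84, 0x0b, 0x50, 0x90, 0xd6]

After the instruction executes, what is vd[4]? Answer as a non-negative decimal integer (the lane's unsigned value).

vd[4] = 24

register lanes = 256/32 = 8
p0[j] = (19+j < 37); true for j=0..7 → 8 lanes set
vd[0] sub(0xb9,0xb9) -> 0x00
vd[1] sub(0x87,0x8e) -> 0xfffffff9
vd[2] sub(0xa5,0xc8) -> 0xffffffdd
vd[3] sub(0xd4,0x84) -> 0x50
vd[4] sub(0x23,0x0b) -> 0x18
vd[5] sub(0x69,0x50) -> 0x19
vd[6] sub(0x57,0x90) -> 0xffffffc7
vd[7] sub(0xbe,0xd6) -> 0xffffffe8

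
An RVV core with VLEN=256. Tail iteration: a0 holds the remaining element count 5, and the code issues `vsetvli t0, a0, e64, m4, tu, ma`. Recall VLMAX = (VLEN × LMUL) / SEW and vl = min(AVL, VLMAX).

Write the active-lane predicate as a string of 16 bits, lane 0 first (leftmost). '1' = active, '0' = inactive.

VLMAX = VLEN×LMUL/SEW = 256×4/64 = 16
vl = min(AVL, VLMAX) = min(5, 16) = 5
bits (lane 0 leftmost): 1111100000000000

predicate = 1111100000000000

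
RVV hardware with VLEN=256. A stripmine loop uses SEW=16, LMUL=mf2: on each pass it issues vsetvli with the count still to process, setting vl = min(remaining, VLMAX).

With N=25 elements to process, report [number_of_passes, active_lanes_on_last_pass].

[iterations, last_vl] = [4, 1]

VLMAX = VLEN×LMUL/SEW = 256×1/2/16 = 8
N=25: ⌈25/8⌉ = 4 iters; last vl = 25 − 3×8 = 1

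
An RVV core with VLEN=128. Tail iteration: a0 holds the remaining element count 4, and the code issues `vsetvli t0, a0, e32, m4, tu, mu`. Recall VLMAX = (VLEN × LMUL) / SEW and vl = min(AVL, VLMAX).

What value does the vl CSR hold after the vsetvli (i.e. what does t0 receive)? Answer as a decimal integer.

vl = 4

VLMAX = (128 × 4) / 32 = 16 lanes
AVL=4 ≤ VLMAX=16, so vl = 4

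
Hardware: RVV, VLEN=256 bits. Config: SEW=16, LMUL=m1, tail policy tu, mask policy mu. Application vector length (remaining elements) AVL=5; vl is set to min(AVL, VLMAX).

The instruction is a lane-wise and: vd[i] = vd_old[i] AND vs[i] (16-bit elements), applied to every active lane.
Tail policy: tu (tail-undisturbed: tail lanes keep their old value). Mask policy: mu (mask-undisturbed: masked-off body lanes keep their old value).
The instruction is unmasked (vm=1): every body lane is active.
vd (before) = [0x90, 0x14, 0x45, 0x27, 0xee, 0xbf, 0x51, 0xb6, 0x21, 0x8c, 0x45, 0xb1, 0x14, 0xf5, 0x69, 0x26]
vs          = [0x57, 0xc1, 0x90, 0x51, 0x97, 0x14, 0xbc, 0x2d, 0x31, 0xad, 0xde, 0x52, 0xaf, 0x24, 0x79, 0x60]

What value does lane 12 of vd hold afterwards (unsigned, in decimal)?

VLMAX = (256 × 1) / 16 = 16 lanes
vl = min(AVL, VLMAX) = min(5, 16) = 5
[0] and(0x90,0x57) = 0x10
[1] and(0x14,0xc1) = 0x00
[2] and(0x45,0x90) = 0x00
[3] and(0x27,0x51) = 0x01
[4] and(0xee,0x97) = 0x86
[5] tail/keep = 0xbf
[6] tail/keep = 0x51
[7] tail/keep = 0xb6
[8] tail/keep = 0x21
[9] tail/keep = 0x8c
[10] tail/keep = 0x45
[11] tail/keep = 0xb1
[12] tail/keep = 0x14
[13] tail/keep = 0xf5
[14] tail/keep = 0x69
[15] tail/keep = 0x26

vd[12] = 20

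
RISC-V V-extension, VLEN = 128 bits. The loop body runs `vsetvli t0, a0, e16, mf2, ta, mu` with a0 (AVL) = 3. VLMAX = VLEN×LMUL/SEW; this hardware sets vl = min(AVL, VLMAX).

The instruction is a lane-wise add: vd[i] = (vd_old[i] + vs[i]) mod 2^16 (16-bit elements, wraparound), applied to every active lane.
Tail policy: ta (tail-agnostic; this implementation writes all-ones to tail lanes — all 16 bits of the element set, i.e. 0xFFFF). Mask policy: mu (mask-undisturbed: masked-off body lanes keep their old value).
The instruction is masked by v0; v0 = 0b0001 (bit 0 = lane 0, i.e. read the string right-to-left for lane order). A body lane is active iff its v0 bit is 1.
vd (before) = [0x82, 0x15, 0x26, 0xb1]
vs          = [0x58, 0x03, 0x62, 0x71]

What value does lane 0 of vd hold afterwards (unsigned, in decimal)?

lanes per group: 128·1/2/16 = 4
AVL=3 ≤ VLMAX=4, so vl = 3
  i=0: add(0x82,0x58) → 218
  i=1: mask-off/keep → 21
  i=2: mask-off/keep → 38
  i=3: tail/ones → 65535

vd[0] = 218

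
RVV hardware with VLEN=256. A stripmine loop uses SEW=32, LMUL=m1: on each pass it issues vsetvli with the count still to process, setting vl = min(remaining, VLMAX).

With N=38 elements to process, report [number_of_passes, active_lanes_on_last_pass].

[iterations, last_vl] = [5, 6]

VLMAX = VLEN×LMUL/SEW = 256×1/32 = 8
N=38: ⌈38/8⌉ = 5 iters; last vl = 38 − 4×8 = 6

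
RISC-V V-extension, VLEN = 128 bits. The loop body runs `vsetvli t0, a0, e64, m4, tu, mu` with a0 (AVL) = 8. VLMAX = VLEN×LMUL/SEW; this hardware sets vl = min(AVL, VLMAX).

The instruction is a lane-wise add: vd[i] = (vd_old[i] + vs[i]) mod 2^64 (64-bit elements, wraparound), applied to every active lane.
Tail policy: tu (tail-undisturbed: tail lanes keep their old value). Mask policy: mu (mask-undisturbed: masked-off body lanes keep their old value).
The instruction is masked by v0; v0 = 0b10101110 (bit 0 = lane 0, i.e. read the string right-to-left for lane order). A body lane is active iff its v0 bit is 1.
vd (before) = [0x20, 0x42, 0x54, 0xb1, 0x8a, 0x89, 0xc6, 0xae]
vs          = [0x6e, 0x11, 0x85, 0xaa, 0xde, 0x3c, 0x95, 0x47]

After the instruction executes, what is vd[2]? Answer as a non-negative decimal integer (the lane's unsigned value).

VLMAX = (128 × 4) / 64 = 8 lanes
vl = min(AVL, VLMAX) = min(8, 8) = 8
lane  0: mask-off/keep ⇒ 0x20
lane  1: add(0x42,0x11) ⇒ 0x53
lane  2: add(0x54,0x85) ⇒ 0xd9
lane  3: add(0xb1,0xaa) ⇒ 0x15b
lane  4: mask-off/keep ⇒ 0x8a
lane  5: add(0x89,0x3c) ⇒ 0xc5
lane  6: mask-off/keep ⇒ 0xc6
lane  7: add(0xae,0x47) ⇒ 0xf5

vd[2] = 217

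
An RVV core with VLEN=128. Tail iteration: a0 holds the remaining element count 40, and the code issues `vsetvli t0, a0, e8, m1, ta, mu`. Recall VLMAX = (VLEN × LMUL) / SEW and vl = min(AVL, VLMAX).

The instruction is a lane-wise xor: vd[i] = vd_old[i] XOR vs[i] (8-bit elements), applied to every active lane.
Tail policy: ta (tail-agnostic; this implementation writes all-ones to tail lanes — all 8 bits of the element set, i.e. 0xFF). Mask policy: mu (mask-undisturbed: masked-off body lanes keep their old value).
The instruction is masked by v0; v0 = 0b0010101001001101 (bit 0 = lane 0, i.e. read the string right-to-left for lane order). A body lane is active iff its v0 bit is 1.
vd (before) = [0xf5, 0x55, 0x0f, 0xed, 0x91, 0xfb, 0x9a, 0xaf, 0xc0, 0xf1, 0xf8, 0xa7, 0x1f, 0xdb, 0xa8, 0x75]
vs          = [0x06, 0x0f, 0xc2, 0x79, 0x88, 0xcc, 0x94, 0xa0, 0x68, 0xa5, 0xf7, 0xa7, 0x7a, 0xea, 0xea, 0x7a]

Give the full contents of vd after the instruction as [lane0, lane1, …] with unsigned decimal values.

VLMAX = (128 × 1) / 8 = 16 lanes
vl = min(AVL, VLMAX) = min(40, 16) = 16
vd[0] xor(0xf5,0x06) -> 0xf3
vd[1] mask-off/keep -> 0x55
vd[2] xor(0x0f,0xc2) -> 0xcd
vd[3] xor(0xed,0x79) -> 0x94
vd[4] mask-off/keep -> 0x91
vd[5] mask-off/keep -> 0xfb
vd[6] xor(0x9a,0x94) -> 0x0e
vd[7] mask-off/keep -> 0xaf
vd[8] mask-off/keep -> 0xc0
vd[9] xor(0xf1,0xa5) -> 0x54
vd[10] mask-off/keep -> 0xf8
vd[11] xor(0xa7,0xa7) -> 0x00
vd[12] mask-off/keep -> 0x1f
vd[13] xor(0xdb,0xea) -> 0x31
vd[14] mask-off/keep -> 0xa8
vd[15] mask-off/keep -> 0x75

vd = [243, 85, 205, 148, 145, 251, 14, 175, 192, 84, 248, 0, 31, 49, 168, 117]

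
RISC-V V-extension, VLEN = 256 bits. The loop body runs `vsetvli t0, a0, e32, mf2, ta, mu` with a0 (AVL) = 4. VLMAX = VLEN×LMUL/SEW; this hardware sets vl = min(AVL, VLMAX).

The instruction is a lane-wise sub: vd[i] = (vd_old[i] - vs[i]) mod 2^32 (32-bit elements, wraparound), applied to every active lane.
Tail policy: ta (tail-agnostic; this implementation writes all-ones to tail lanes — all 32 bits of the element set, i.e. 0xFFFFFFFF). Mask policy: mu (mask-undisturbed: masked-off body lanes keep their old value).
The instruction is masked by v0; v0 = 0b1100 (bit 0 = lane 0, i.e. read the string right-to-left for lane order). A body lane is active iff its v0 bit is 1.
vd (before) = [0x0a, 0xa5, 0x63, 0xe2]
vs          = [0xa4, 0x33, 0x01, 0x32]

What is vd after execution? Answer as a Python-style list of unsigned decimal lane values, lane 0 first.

vd = [10, 165, 98, 176]

lanes per group: 256·1/2/32 = 4
vl = min(AVL, VLMAX) = min(4, 4) = 4
lane  0: mask-off/keep ⇒ 0x0a
lane  1: mask-off/keep ⇒ 0xa5
lane  2: sub(0x63,0x01) ⇒ 0x62
lane  3: sub(0xe2,0x32) ⇒ 0xb0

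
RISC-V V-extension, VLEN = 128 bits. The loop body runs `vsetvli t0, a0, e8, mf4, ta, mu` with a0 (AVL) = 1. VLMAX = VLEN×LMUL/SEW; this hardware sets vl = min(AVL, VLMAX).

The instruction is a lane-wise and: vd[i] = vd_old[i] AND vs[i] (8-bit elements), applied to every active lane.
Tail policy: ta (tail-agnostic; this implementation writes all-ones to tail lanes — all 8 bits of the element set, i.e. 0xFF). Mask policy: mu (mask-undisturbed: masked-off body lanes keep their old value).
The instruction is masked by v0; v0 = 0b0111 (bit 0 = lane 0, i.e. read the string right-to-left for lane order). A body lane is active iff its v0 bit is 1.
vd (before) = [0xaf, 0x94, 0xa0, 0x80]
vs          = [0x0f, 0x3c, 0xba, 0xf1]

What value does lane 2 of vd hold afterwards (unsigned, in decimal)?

VLMAX = VLEN×LMUL/SEW = 128×1/4/8 = 4
vl ← min(1, 4) = 1
vd[0] and(0xaf,0x0f) -> 0x0f
vd[1] tail/ones -> 0xff
vd[2] tail/ones -> 0xff
vd[3] tail/ones -> 0xff

vd[2] = 255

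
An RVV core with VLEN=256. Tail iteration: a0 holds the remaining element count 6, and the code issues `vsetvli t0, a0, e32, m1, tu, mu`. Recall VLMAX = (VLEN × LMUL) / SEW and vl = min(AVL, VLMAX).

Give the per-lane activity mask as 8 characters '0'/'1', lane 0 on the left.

predicate = 11111100

VLMAX = (256 × 1) / 32 = 8 lanes
AVL=6 ≤ VLMAX=8, so vl = 6
bits (lane 0 leftmost): 11111100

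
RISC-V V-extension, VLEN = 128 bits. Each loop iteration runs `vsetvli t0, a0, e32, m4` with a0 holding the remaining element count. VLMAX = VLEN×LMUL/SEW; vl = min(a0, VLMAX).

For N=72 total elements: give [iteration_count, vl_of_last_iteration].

[iterations, last_vl] = [5, 8]

lanes per group: 128·4/32 = 16
iterations = ceil(72/16) = 5; final-pass vl = 8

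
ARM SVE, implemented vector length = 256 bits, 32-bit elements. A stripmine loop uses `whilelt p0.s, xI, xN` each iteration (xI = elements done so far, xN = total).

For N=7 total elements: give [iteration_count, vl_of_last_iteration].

[iterations, last_vl] = [1, 7]

lane count: 256 div 32 = 8
N=7: ⌈7/8⌉ = 1 iters; last vl = 7 − 0×8 = 7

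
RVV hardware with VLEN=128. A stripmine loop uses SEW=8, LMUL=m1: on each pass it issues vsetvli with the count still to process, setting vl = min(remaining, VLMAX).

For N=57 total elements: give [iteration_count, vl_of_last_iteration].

VLMAX = VLEN×LMUL/SEW = 128×1/8 = 16
N=57: ⌈57/16⌉ = 4 iters; last vl = 57 − 3×16 = 9

[iterations, last_vl] = [4, 9]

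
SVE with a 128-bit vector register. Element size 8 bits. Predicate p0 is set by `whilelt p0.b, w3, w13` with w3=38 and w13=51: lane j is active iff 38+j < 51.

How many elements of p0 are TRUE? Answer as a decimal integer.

vl = 13

register lanes = 128/8 = 16
p0[j] = (38+j < 51); true for j=0..12 → 13 lanes set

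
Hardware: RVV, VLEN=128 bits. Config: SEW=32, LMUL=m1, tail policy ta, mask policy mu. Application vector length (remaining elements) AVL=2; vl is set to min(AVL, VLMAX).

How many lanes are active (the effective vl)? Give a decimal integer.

VLMAX = VLEN×LMUL/SEW = 128×1/32 = 4
AVL=2 ≤ VLMAX=4, so vl = 2

vl = 2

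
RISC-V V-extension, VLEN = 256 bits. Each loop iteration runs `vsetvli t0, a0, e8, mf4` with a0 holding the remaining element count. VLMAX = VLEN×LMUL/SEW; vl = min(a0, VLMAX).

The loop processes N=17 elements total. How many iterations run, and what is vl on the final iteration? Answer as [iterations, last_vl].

VLMAX = VLEN×LMUL/SEW = 256×1/4/8 = 8
iterations = ceil(17/8) = 3; final-pass vl = 1

[iterations, last_vl] = [3, 1]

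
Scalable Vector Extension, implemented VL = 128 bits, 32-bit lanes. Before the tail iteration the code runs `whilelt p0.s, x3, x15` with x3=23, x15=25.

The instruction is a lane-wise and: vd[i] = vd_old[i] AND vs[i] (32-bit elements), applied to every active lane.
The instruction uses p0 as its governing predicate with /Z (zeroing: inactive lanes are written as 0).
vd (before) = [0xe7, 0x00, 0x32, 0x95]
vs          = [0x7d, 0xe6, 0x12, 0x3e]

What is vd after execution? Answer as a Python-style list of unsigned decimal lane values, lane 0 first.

128-bit reg / 32-bit elem → 4 lanes
p0[j] = (23+j < 25); true for j=0..1 → 2 lanes set
vd[0] and(0xe7,0x7d) -> 0x65
vd[1] and(0x00,0xe6) -> 0x00
vd[2] tail/zero -> 0x00
vd[3] tail/zero -> 0x00

vd = [101, 0, 0, 0]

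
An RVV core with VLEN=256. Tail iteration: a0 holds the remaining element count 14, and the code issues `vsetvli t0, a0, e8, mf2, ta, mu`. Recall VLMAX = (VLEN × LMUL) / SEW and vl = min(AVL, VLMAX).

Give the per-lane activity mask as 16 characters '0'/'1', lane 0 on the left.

predicate = 1111111111111100

VLMAX = VLEN×LMUL/SEW = 256×1/2/8 = 16
vl = min(AVL, VLMAX) = min(14, 16) = 14
bits (lane 0 leftmost): 1111111111111100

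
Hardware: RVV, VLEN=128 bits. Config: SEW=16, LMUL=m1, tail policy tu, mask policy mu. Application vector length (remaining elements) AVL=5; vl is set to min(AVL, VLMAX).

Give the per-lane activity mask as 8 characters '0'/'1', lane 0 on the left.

VLMAX = VLEN×LMUL/SEW = 128×1/16 = 8
AVL=5 ≤ VLMAX=8, so vl = 5
bits (lane 0 leftmost): 11111000

predicate = 11111000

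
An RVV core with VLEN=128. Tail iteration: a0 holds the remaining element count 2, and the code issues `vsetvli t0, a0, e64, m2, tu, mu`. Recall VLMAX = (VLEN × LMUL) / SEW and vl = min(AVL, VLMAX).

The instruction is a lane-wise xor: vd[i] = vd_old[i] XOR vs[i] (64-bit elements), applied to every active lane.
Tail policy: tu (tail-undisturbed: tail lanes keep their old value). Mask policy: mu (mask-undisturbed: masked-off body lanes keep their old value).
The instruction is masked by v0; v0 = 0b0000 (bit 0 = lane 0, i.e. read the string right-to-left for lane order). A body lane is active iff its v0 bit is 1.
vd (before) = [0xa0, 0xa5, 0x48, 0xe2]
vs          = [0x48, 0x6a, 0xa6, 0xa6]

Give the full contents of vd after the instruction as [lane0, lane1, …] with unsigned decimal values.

VLMAX = VLEN×LMUL/SEW = 128×2/64 = 4
vl ← min(2, 4) = 2
lane  0: mask-off/keep ⇒ 0xa0
lane  1: mask-off/keep ⇒ 0xa5
lane  2: tail/keep ⇒ 0x48
lane  3: tail/keep ⇒ 0xe2

vd = [160, 165, 72, 226]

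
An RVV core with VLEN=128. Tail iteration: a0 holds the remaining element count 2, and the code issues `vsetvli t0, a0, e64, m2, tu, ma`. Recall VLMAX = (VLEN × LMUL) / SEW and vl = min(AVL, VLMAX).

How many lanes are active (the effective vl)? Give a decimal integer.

vl = 2

VLMAX = (128 × 2) / 64 = 4 lanes
vl = min(AVL, VLMAX) = min(2, 4) = 2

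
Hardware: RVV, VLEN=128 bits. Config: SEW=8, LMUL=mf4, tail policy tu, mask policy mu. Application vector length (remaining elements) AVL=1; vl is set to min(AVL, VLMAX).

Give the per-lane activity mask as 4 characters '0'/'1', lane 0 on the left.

lanes per group: 128·1/4/8 = 4
AVL=1 ≤ VLMAX=4, so vl = 1
bits (lane 0 leftmost): 1000

predicate = 1000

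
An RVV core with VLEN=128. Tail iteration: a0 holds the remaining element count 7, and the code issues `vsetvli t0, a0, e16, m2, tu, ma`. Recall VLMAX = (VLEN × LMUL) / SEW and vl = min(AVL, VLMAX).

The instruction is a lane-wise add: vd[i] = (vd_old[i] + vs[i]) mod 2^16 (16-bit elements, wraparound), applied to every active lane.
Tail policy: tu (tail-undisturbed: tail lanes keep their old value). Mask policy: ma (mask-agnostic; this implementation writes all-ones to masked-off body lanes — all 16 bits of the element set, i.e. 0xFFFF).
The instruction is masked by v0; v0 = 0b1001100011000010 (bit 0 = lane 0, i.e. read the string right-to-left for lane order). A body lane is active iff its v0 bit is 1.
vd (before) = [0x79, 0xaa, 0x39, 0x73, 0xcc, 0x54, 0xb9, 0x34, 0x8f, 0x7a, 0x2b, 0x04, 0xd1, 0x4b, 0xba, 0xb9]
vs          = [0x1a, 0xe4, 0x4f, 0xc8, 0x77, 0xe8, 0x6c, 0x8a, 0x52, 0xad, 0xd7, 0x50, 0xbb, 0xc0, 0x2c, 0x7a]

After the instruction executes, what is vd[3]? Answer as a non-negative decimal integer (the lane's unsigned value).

vd[3] = 65535

lanes per group: 128·2/16 = 16
vl ← min(7, 16) = 7
vd[0] mask-off/ones -> 0xffff
vd[1] add(0xaa,0xe4) -> 0x18e
vd[2] mask-off/ones -> 0xffff
vd[3] mask-off/ones -> 0xffff
vd[4] mask-off/ones -> 0xffff
vd[5] mask-off/ones -> 0xffff
vd[6] add(0xb9,0x6c) -> 0x125
vd[7] tail/keep -> 0x34
vd[8] tail/keep -> 0x8f
vd[9] tail/keep -> 0x7a
vd[10] tail/keep -> 0x2b
vd[11] tail/keep -> 0x04
vd[12] tail/keep -> 0xd1
vd[13] tail/keep -> 0x4b
vd[14] tail/keep -> 0xba
vd[15] tail/keep -> 0xb9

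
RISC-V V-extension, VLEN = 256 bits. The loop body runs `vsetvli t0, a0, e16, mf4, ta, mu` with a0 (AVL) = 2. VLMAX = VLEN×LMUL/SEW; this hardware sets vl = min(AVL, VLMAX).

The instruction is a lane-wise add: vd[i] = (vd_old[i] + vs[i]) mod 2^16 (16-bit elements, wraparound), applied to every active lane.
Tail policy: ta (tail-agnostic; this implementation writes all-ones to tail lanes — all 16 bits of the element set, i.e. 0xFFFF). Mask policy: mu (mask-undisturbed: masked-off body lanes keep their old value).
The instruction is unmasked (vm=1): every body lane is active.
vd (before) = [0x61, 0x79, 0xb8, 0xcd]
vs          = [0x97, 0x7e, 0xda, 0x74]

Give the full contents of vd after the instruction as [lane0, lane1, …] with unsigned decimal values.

VLMAX = VLEN×LMUL/SEW = 256×1/4/16 = 4
vl = min(AVL, VLMAX) = min(2, 4) = 2
vd[0] add(0x61,0x97) -> 0xf8
vd[1] add(0x79,0x7e) -> 0xf7
vd[2] tail/ones -> 0xffff
vd[3] tail/ones -> 0xffff

vd = [248, 247, 65535, 65535]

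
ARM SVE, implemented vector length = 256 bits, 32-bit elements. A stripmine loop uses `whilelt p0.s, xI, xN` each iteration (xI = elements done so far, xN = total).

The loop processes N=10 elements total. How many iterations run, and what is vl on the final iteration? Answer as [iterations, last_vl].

256-bit reg / 32-bit elem → 8 lanes
N=10: ⌈10/8⌉ = 2 iters; last vl = 10 − 1×8 = 2

[iterations, last_vl] = [2, 2]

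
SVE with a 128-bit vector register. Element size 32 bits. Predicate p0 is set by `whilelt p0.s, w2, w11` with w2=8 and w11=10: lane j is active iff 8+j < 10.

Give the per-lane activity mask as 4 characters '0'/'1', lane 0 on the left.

predicate = 1100

128-bit reg / 32-bit elem → 4 lanes
active while 8+j < 10, i.e. j ∈ [0,2) capped at 4 ⇒ 2
bits (lane 0 leftmost): 1100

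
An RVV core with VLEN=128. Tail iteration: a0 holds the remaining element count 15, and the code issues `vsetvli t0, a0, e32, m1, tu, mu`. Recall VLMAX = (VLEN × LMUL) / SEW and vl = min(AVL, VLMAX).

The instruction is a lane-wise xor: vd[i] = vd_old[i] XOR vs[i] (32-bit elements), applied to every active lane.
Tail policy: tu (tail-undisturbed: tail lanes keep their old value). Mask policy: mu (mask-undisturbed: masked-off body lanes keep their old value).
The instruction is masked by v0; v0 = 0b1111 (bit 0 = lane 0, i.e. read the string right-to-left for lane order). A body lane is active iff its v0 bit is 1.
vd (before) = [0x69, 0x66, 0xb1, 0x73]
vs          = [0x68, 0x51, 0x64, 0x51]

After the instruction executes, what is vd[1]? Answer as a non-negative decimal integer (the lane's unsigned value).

vd[1] = 55

VLMAX = (128 × 1) / 32 = 4 lanes
vl ← min(15, 4) = 4
lane  0: xor(0x69,0x68) ⇒ 0x01
lane  1: xor(0x66,0x51) ⇒ 0x37
lane  2: xor(0xb1,0x64) ⇒ 0xd5
lane  3: xor(0x73,0x51) ⇒ 0x22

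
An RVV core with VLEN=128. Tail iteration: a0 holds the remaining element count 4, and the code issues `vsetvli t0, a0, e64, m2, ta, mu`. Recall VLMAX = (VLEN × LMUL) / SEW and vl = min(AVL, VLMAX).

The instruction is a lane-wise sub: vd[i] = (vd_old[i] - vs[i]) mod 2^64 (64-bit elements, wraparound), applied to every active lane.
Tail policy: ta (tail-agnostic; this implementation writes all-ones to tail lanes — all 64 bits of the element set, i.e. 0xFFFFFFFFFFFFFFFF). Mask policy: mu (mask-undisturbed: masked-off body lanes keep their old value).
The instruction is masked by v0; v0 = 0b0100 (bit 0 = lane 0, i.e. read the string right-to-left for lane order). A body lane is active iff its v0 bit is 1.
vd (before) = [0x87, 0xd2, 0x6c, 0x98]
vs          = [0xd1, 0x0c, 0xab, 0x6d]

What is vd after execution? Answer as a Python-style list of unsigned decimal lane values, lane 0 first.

vd = [135, 210, 18446744073709551553, 152]

lanes per group: 128·2/64 = 4
vl ← min(4, 4) = 4
  i=0: mask-off/keep → 135
  i=1: mask-off/keep → 210
  i=2: sub(0x6c,0xab) → 18446744073709551553
  i=3: mask-off/keep → 152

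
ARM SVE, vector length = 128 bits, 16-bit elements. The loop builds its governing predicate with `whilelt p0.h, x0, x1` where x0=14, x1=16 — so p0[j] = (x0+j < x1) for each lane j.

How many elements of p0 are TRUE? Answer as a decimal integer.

vl = 2

lane count: 128 div 16 = 8
p0[j] = (14+j < 16); true for j=0..1 → 2 lanes set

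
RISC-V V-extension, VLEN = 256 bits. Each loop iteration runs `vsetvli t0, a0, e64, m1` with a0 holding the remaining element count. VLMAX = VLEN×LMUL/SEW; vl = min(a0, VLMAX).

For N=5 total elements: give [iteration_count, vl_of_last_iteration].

[iterations, last_vl] = [2, 1]

lanes per group: 256·1/64 = 4
iterations = ceil(5/4) = 2; final-pass vl = 1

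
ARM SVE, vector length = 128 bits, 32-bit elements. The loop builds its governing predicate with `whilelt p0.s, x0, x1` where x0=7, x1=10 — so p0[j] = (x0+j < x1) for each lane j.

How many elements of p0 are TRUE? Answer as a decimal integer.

128-bit reg / 32-bit elem → 4 lanes
active while 7+j < 10, i.e. j ∈ [0,3) capped at 4 ⇒ 3

vl = 3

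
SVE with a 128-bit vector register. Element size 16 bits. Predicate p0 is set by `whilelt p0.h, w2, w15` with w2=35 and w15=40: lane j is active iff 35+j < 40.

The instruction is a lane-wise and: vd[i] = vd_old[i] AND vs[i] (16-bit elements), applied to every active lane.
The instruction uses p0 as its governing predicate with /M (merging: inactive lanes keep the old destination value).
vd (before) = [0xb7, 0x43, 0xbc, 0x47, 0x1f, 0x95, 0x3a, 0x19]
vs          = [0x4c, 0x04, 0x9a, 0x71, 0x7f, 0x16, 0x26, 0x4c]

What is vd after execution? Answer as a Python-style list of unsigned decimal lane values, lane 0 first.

128-bit reg / 16-bit elem → 8 lanes
active while 35+j < 40, i.e. j ∈ [0,5) capped at 8 ⇒ 5
vd[0] and(0xb7,0x4c) -> 0x04
vd[1] and(0x43,0x04) -> 0x00
vd[2] and(0xbc,0x9a) -> 0x98
vd[3] and(0x47,0x71) -> 0x41
vd[4] and(0x1f,0x7f) -> 0x1f
vd[5] tail/keep -> 0x95
vd[6] tail/keep -> 0x3a
vd[7] tail/keep -> 0x19

vd = [4, 0, 152, 65, 31, 149, 58, 25]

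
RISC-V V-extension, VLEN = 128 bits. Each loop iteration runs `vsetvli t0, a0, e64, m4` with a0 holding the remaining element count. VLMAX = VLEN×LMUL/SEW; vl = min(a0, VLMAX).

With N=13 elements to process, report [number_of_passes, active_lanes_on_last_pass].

VLMAX = (128 × 4) / 64 = 8 lanes
N=13: ⌈13/8⌉ = 2 iters; last vl = 13 − 1×8 = 5

[iterations, last_vl] = [2, 5]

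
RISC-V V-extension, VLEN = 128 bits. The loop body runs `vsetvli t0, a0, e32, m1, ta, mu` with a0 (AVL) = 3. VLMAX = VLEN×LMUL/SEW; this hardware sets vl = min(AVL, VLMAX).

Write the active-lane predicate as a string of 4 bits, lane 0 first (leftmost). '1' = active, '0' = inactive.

lanes per group: 128·1/32 = 4
vl = min(AVL, VLMAX) = min(3, 4) = 3
bits (lane 0 leftmost): 1110

predicate = 1110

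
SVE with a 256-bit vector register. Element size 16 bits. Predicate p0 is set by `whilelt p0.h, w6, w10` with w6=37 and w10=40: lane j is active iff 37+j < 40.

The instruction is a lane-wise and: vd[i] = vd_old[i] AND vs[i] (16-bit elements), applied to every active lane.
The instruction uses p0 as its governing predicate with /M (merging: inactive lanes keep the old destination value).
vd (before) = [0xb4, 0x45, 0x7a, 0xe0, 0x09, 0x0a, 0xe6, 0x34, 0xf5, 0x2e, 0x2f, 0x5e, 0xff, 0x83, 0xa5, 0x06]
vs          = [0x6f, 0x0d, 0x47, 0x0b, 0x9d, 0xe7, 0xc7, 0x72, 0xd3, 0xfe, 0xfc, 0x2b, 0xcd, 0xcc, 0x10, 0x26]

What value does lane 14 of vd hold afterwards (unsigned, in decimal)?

vd[14] = 165

register lanes = 256/16 = 16
active while 37+j < 40, i.e. j ∈ [0,3) capped at 16 ⇒ 3
[0] and(0xb4,0x6f) = 0x24
[1] and(0x45,0x0d) = 0x05
[2] and(0x7a,0x47) = 0x42
[3] tail/keep = 0xe0
[4] tail/keep = 0x09
[5] tail/keep = 0x0a
[6] tail/keep = 0xe6
[7] tail/keep = 0x34
[8] tail/keep = 0xf5
[9] tail/keep = 0x2e
[10] tail/keep = 0x2f
[11] tail/keep = 0x5e
[12] tail/keep = 0xff
[13] tail/keep = 0x83
[14] tail/keep = 0xa5
[15] tail/keep = 0x06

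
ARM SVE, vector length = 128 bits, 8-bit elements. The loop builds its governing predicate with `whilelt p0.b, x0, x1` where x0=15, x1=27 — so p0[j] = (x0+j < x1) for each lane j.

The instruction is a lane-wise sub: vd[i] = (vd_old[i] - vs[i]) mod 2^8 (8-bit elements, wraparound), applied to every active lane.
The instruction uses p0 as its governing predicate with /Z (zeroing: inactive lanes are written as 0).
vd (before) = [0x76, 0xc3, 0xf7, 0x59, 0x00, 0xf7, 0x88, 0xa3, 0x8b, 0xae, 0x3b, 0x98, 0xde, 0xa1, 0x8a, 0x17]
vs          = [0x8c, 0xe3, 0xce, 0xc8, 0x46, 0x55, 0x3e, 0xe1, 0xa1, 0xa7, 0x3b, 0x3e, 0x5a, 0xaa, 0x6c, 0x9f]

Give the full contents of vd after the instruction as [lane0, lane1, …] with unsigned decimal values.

lane count: 128 div 8 = 16
p0[j] = (15+j < 27); true for j=0..11 → 12 lanes set
vd[0] sub(0x76,0x8c) -> 0xea
vd[1] sub(0xc3,0xe3) -> 0xe0
vd[2] sub(0xf7,0xce) -> 0x29
vd[3] sub(0x59,0xc8) -> 0x91
vd[4] sub(0x00,0x46) -> 0xba
vd[5] sub(0xf7,0x55) -> 0xa2
vd[6] sub(0x88,0x3e) -> 0x4a
vd[7] sub(0xa3,0xe1) -> 0xc2
vd[8] sub(0x8b,0xa1) -> 0xea
vd[9] sub(0xae,0xa7) -> 0x07
vd[10] sub(0x3b,0x3b) -> 0x00
vd[11] sub(0x98,0x3e) -> 0x5a
vd[12] tail/zero -> 0x00
vd[13] tail/zero -> 0x00
vd[14] tail/zero -> 0x00
vd[15] tail/zero -> 0x00

vd = [234, 224, 41, 145, 186, 162, 74, 194, 234, 7, 0, 90, 0, 0, 0, 0]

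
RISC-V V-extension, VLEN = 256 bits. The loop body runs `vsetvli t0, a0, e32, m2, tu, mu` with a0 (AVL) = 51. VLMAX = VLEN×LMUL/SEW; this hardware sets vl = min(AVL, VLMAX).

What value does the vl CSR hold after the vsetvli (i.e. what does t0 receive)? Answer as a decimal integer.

vl = 16

VLMAX = VLEN×LMUL/SEW = 256×2/32 = 16
AVL=51 > VLMAX=16, so vl = 16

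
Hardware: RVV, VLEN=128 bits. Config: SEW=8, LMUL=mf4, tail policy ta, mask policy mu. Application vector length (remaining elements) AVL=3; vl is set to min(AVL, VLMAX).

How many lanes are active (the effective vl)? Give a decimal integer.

lanes per group: 128·1/4/8 = 4
vl = min(AVL, VLMAX) = min(3, 4) = 3

vl = 3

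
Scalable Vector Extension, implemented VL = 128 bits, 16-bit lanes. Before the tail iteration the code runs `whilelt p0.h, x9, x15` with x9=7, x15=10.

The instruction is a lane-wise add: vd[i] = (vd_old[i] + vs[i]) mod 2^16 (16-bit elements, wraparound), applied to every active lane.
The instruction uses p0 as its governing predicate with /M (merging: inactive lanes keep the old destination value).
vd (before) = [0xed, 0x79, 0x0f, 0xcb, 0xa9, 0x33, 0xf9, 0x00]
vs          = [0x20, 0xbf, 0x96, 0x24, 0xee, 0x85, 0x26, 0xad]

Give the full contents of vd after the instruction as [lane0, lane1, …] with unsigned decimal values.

vd = [269, 312, 165, 203, 169, 51, 249, 0]

register lanes = 128/16 = 8
p0[j] = (7+j < 10); true for j=0..2 → 3 lanes set
vd[0] add(0xed,0x20) -> 0x10d
vd[1] add(0x79,0xbf) -> 0x138
vd[2] add(0x0f,0x96) -> 0xa5
vd[3] tail/keep -> 0xcb
vd[4] tail/keep -> 0xa9
vd[5] tail/keep -> 0x33
vd[6] tail/keep -> 0xf9
vd[7] tail/keep -> 0x00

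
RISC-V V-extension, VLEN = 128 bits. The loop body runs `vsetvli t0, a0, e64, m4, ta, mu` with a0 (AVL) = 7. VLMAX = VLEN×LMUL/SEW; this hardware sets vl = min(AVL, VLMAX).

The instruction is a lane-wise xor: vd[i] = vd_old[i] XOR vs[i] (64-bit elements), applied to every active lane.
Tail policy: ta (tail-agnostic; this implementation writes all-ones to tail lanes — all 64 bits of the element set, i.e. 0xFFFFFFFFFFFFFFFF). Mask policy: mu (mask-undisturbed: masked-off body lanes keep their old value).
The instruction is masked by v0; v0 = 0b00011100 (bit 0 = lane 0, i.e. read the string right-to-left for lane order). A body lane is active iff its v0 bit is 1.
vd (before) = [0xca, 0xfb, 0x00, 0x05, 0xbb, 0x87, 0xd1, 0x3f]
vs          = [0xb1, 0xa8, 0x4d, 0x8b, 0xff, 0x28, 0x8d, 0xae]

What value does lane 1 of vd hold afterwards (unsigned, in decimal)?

vd[1] = 251

VLMAX = VLEN×LMUL/SEW = 128×4/64 = 8
vl ← min(7, 8) = 7
lane  0: mask-off/keep ⇒ 0xca
lane  1: mask-off/keep ⇒ 0xfb
lane  2: xor(0x00,0x4d) ⇒ 0x4d
lane  3: xor(0x05,0x8b) ⇒ 0x8e
lane  4: xor(0xbb,0xff) ⇒ 0x44
lane  5: mask-off/keep ⇒ 0x87
lane  6: mask-off/keep ⇒ 0xd1
lane  7: tail/ones ⇒ 0xffffffffffffffff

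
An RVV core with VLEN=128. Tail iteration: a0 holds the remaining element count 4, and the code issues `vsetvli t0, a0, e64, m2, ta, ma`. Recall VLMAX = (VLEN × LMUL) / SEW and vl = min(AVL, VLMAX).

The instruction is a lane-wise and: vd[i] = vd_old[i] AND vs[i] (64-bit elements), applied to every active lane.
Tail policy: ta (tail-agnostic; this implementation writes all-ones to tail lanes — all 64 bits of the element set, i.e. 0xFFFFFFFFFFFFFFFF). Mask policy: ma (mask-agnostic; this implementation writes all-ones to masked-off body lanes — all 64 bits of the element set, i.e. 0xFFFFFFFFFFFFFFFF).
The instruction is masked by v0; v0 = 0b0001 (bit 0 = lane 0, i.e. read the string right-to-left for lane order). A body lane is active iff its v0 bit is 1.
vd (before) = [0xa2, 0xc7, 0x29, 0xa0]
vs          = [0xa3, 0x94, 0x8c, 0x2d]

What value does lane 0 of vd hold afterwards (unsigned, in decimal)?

VLMAX = VLEN×LMUL/SEW = 128×2/64 = 4
AVL=4 ≤ VLMAX=4, so vl = 4
[0] and(0xa2,0xa3) = 0xa2
[1] mask-off/ones = 0xffffffffffffffff
[2] mask-off/ones = 0xffffffffffffffff
[3] mask-off/ones = 0xffffffffffffffff

vd[0] = 162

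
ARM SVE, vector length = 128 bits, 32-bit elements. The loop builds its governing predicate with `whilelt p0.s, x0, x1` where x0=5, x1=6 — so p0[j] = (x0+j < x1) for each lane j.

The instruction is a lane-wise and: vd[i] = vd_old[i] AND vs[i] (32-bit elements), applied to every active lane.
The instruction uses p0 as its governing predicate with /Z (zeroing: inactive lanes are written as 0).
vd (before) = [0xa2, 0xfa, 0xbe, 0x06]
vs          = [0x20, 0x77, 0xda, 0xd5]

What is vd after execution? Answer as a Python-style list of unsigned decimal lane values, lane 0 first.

lane count: 128 div 32 = 4
active while 5+j < 6, i.e. j ∈ [0,1) capped at 4 ⇒ 1
  i=0: and(0xa2,0x20) → 32
  i=1: tail/zero → 0
  i=2: tail/zero → 0
  i=3: tail/zero → 0

vd = [32, 0, 0, 0]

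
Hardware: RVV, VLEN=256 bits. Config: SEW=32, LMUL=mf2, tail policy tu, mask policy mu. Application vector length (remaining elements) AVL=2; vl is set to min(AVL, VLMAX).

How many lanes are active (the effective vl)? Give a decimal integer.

lanes per group: 256·1/2/32 = 4
AVL=2 ≤ VLMAX=4, so vl = 2

vl = 2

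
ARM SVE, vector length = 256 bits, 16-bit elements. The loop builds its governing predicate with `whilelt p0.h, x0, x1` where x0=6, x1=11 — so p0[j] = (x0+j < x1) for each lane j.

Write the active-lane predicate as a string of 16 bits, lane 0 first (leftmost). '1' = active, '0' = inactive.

predicate = 1111100000000000

256-bit reg / 16-bit elem → 16 lanes
active while 6+j < 11, i.e. j ∈ [0,5) capped at 16 ⇒ 5
bits (lane 0 leftmost): 1111100000000000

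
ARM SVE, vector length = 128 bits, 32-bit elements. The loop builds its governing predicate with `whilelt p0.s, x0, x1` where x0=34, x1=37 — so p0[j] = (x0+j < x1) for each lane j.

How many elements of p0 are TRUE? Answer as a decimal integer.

128-bit reg / 32-bit elem → 4 lanes
whilelt: lane j active iff 34+j < 37 → j < 3 → 3 active

vl = 3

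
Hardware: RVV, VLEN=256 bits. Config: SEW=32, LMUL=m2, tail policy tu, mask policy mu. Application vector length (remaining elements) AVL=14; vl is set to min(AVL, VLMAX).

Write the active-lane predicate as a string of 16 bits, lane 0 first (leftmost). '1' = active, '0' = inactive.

lanes per group: 256·2/32 = 16
vl = min(AVL, VLMAX) = min(14, 16) = 14
bits (lane 0 leftmost): 1111111111111100

predicate = 1111111111111100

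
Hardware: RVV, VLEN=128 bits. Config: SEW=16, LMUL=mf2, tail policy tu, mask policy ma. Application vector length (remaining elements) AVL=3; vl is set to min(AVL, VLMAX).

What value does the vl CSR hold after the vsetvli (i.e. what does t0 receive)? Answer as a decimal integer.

vl = 3

VLMAX = (128 × 1/2) / 16 = 4 lanes
vl ← min(3, 4) = 3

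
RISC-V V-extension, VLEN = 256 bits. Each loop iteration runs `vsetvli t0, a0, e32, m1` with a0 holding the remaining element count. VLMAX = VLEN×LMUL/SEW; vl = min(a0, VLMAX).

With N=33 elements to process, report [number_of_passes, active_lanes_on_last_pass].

VLMAX = (256 × 1) / 32 = 8 lanes
N=33: ⌈33/8⌉ = 5 iters; last vl = 33 − 4×8 = 1

[iterations, last_vl] = [5, 1]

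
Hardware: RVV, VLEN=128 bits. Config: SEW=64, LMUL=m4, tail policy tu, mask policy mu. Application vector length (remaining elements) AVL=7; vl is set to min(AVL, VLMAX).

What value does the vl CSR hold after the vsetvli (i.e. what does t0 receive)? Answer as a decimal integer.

vl = 7

VLMAX = (128 × 4) / 64 = 8 lanes
vl = min(AVL, VLMAX) = min(7, 8) = 7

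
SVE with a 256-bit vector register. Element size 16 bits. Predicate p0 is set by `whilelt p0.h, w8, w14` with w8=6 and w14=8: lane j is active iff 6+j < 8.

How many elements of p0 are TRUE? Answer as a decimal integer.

vl = 2

256-bit reg / 16-bit elem → 16 lanes
active while 6+j < 8, i.e. j ∈ [0,2) capped at 16 ⇒ 2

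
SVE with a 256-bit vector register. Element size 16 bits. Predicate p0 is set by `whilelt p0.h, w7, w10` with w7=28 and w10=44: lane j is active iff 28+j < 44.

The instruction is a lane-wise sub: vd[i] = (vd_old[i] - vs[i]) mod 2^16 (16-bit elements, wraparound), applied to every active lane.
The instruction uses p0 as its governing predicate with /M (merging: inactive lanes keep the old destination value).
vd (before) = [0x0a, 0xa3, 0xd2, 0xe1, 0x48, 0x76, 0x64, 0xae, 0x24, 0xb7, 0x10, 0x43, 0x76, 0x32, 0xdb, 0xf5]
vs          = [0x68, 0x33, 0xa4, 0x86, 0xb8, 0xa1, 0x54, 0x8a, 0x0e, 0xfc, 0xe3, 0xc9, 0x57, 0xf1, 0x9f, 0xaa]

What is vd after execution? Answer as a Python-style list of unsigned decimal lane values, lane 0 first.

vd = [65442, 112, 46, 91, 65424, 65493, 16, 36, 22, 65467, 65325, 65402, 31, 65345, 60, 75]

register lanes = 256/16 = 16
p0[j] = (28+j < 44); true for j=0..15 → 16 lanes set
lane  0: sub(0x0a,0x68) ⇒ 0xffa2
lane  1: sub(0xa3,0x33) ⇒ 0x70
lane  2: sub(0xd2,0xa4) ⇒ 0x2e
lane  3: sub(0xe1,0x86) ⇒ 0x5b
lane  4: sub(0x48,0xb8) ⇒ 0xff90
lane  5: sub(0x76,0xa1) ⇒ 0xffd5
lane  6: sub(0x64,0x54) ⇒ 0x10
lane  7: sub(0xae,0x8a) ⇒ 0x24
lane  8: sub(0x24,0x0e) ⇒ 0x16
lane  9: sub(0xb7,0xfc) ⇒ 0xffbb
lane 10: sub(0x10,0xe3) ⇒ 0xff2d
lane 11: sub(0x43,0xc9) ⇒ 0xff7a
lane 12: sub(0x76,0x57) ⇒ 0x1f
lane 13: sub(0x32,0xf1) ⇒ 0xff41
lane 14: sub(0xdb,0x9f) ⇒ 0x3c
lane 15: sub(0xf5,0xaa) ⇒ 0x4b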